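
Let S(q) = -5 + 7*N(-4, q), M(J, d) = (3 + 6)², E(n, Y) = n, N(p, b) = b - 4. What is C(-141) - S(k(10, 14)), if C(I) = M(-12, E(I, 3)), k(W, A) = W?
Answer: 44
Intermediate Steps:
N(p, b) = -4 + b
M(J, d) = 81 (M(J, d) = 9² = 81)
C(I) = 81
S(q) = -33 + 7*q (S(q) = -5 + 7*(-4 + q) = -5 + (-28 + 7*q) = -33 + 7*q)
C(-141) - S(k(10, 14)) = 81 - (-33 + 7*10) = 81 - (-33 + 70) = 81 - 1*37 = 81 - 37 = 44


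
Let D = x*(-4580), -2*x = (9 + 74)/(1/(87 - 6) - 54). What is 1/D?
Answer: -4373/15395670 ≈ -0.00028404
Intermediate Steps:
x = 6723/8746 (x = -(9 + 74)/(2*(1/(87 - 6) - 54)) = -83/(2*(1/81 - 54)) = -83/(2*(-4373/81)) = -83*(-81)/(2*4373) = -1/2*(-6723/4373) = 6723/8746 ≈ 0.76869)
D = -15395670/4373 (D = (6723/8746)*(-4580) = -15395670/4373 ≈ -3520.6)
1/D = 1/(-15395670/4373) = -4373/15395670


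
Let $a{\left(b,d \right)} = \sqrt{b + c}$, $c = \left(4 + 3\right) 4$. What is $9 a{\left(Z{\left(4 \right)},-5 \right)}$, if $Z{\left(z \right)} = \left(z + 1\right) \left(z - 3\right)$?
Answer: $9 \sqrt{33} \approx 51.701$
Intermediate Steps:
$c = 28$ ($c = 7 \cdot 4 = 28$)
$Z{\left(z \right)} = \left(1 + z\right) \left(-3 + z\right)$
$a{\left(b,d \right)} = \sqrt{28 + b}$ ($a{\left(b,d \right)} = \sqrt{b + 28} = \sqrt{28 + b}$)
$9 a{\left(Z{\left(4 \right)},-5 \right)} = 9 \sqrt{28 - \left(11 - 16\right)} = 9 \sqrt{28 - -5} = 9 \sqrt{28 + 5} = 9 \sqrt{33}$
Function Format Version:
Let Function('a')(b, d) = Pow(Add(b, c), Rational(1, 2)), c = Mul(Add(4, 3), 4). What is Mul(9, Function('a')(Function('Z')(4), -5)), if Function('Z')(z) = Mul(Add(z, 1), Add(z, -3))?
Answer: Mul(9, Pow(33, Rational(1, 2))) ≈ 51.701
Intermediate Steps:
c = 28 (c = Mul(7, 4) = 28)
Function('Z')(z) = Mul(Add(1, z), Add(-3, z))
Function('a')(b, d) = Pow(Add(28, b), Rational(1, 2)) (Function('a')(b, d) = Pow(Add(b, 28), Rational(1, 2)) = Pow(Add(28, b), Rational(1, 2)))
Mul(9, Function('a')(Function('Z')(4), -5)) = Mul(9, Pow(Add(28, Add(-3, Pow(4, 2), Mul(-2, 4))), Rational(1, 2))) = Mul(9, Pow(Add(28, Add(-3, 16, -8)), Rational(1, 2))) = Mul(9, Pow(Add(28, 5), Rational(1, 2))) = Mul(9, Pow(33, Rational(1, 2)))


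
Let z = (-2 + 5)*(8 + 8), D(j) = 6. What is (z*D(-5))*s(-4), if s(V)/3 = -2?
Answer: -1728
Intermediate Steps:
s(V) = -6 (s(V) = 3*(-2) = -6)
z = 48 (z = 3*16 = 48)
(z*D(-5))*s(-4) = (48*6)*(-6) = 288*(-6) = -1728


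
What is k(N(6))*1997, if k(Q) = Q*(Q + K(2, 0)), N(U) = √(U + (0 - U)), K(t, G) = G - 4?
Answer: 0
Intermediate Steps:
K(t, G) = -4 + G
N(U) = 0 (N(U) = √(U - U) = √0 = 0)
k(Q) = Q*(-4 + Q) (k(Q) = Q*(Q + (-4 + 0)) = Q*(Q - 4) = Q*(-4 + Q))
k(N(6))*1997 = (0*(-4 + 0))*1997 = (0*(-4))*1997 = 0*1997 = 0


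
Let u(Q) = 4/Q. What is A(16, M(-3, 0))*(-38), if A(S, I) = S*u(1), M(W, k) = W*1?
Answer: -2432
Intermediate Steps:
M(W, k) = W
A(S, I) = 4*S (A(S, I) = S*(4/1) = S*(4*1) = S*4 = 4*S)
A(16, M(-3, 0))*(-38) = (4*16)*(-38) = 64*(-38) = -2432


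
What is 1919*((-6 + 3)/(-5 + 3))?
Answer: 5757/2 ≈ 2878.5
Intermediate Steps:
1919*((-6 + 3)/(-5 + 3)) = 1919*(-3/(-2)) = 1919*(-3*(-½)) = 1919*(3/2) = 5757/2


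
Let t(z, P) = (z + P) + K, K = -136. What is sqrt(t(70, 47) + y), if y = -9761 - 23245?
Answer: 5*I*sqrt(1321) ≈ 181.73*I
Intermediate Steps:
t(z, P) = -136 + P + z (t(z, P) = (z + P) - 136 = (P + z) - 136 = -136 + P + z)
y = -33006
sqrt(t(70, 47) + y) = sqrt((-136 + 47 + 70) - 33006) = sqrt(-19 - 33006) = sqrt(-33025) = 5*I*sqrt(1321)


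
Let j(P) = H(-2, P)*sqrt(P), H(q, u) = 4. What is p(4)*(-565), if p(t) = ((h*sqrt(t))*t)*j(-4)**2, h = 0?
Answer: 0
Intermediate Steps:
j(P) = 4*sqrt(P)
p(t) = 0 (p(t) = ((0*sqrt(t))*t)*(4*sqrt(-4))**2 = (0*t)*(4*(2*I))**2 = 0*(8*I)**2 = 0*(-64) = 0)
p(4)*(-565) = 0*(-565) = 0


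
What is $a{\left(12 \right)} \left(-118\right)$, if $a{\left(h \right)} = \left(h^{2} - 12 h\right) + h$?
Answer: $-1416$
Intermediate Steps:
$a{\left(h \right)} = h^{2} - 11 h$
$a{\left(12 \right)} \left(-118\right) = 12 \left(-11 + 12\right) \left(-118\right) = 12 \cdot 1 \left(-118\right) = 12 \left(-118\right) = -1416$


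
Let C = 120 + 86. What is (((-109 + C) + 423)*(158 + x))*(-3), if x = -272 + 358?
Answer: -380640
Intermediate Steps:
x = 86
C = 206
(((-109 + C) + 423)*(158 + x))*(-3) = (((-109 + 206) + 423)*(158 + 86))*(-3) = ((97 + 423)*244)*(-3) = (520*244)*(-3) = 126880*(-3) = -380640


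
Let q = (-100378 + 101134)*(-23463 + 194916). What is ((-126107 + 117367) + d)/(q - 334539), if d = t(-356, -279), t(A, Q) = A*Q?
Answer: 90584/129283929 ≈ 0.00070066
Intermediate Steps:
q = 129618468 (q = 756*171453 = 129618468)
d = 99324 (d = -356*(-279) = 99324)
((-126107 + 117367) + d)/(q - 334539) = ((-126107 + 117367) + 99324)/(129618468 - 334539) = (-8740 + 99324)/129283929 = 90584*(1/129283929) = 90584/129283929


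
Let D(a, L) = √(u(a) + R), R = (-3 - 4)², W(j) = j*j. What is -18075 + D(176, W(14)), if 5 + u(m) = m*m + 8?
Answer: -18075 + 2*√7757 ≈ -17899.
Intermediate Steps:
W(j) = j²
R = 49 (R = (-7)² = 49)
u(m) = 3 + m² (u(m) = -5 + (m*m + 8) = -5 + (m² + 8) = -5 + (8 + m²) = 3 + m²)
D(a, L) = √(52 + a²) (D(a, L) = √((3 + a²) + 49) = √(52 + a²))
-18075 + D(176, W(14)) = -18075 + √(52 + 176²) = -18075 + √(52 + 30976) = -18075 + √31028 = -18075 + 2*√7757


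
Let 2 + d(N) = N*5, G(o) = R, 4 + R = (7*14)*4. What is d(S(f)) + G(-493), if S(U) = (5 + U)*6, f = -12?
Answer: 176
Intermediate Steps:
R = 388 (R = -4 + (7*14)*4 = -4 + 98*4 = -4 + 392 = 388)
G(o) = 388
S(U) = 30 + 6*U
d(N) = -2 + 5*N (d(N) = -2 + N*5 = -2 + 5*N)
d(S(f)) + G(-493) = (-2 + 5*(30 + 6*(-12))) + 388 = (-2 + 5*(30 - 72)) + 388 = (-2 + 5*(-42)) + 388 = (-2 - 210) + 388 = -212 + 388 = 176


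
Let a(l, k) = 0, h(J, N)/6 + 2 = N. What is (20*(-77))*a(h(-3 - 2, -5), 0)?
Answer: 0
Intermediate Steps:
h(J, N) = -12 + 6*N
(20*(-77))*a(h(-3 - 2, -5), 0) = (20*(-77))*0 = -1540*0 = 0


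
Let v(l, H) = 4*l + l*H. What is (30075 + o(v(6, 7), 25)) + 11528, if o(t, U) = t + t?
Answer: 41735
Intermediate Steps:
v(l, H) = 4*l + H*l
o(t, U) = 2*t
(30075 + o(v(6, 7), 25)) + 11528 = (30075 + 2*(6*(4 + 7))) + 11528 = (30075 + 2*(6*11)) + 11528 = (30075 + 2*66) + 11528 = (30075 + 132) + 11528 = 30207 + 11528 = 41735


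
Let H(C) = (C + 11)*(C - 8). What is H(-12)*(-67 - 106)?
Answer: -3460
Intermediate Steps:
H(C) = (-8 + C)*(11 + C) (H(C) = (11 + C)*(-8 + C) = (-8 + C)*(11 + C))
H(-12)*(-67 - 106) = (-88 + (-12)² + 3*(-12))*(-67 - 106) = (-88 + 144 - 36)*(-173) = 20*(-173) = -3460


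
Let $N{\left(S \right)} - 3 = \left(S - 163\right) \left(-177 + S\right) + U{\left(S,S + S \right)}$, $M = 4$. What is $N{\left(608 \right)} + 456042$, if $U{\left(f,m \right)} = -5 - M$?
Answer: $647831$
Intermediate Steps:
$U{\left(f,m \right)} = -9$ ($U{\left(f,m \right)} = -5 - 4 = -9$)
$N{\left(S \right)} = -6 + \left(-177 + S\right) \left(-163 + S\right)$ ($N{\left(S \right)} = 3 + \left(\left(S - 163\right) \left(-177 + S\right) - 9\right) = 3 + \left(\left(-163 + S\right) \left(-177 + S\right) - 9\right) = 3 + \left(\left(-177 + S\right) \left(-163 + S\right) - 9\right) = 3 + \left(-9 + \left(-177 + S\right) \left(-163 + S\right)\right) = -6 + \left(-177 + S\right) \left(-163 + S\right)$)
$N{\left(608 \right)} + 456042 = \left(28845 + 608^{2} - 206720\right) + 456042 = \left(28845 + 369664 - 206720\right) + 456042 = 191789 + 456042 = 647831$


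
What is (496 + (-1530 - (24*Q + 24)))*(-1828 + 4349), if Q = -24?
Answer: -1215122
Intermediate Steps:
(496 + (-1530 - (24*Q + 24)))*(-1828 + 4349) = (496 + (-1530 - (24*(-24) + 24)))*(-1828 + 4349) = (496 + (-1530 - (-576 + 24)))*2521 = (496 + (-1530 - 1*(-552)))*2521 = (496 + (-1530 + 552))*2521 = (496 - 978)*2521 = -482*2521 = -1215122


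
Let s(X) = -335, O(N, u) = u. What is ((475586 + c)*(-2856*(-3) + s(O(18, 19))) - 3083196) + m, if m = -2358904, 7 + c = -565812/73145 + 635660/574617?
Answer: 164336407346790508423/42030360465 ≈ 3.9099e+9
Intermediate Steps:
c = -572842366559/42030360465 (c = -7 + (-565812/73145 + 635660/574617) = -7 - 278629843304/42030360465 = -572842366559/42030360465 ≈ -13.629)
((475586 + c)*(-2856*(-3) + s(O(18, 19))) - 3083196) + m = ((475586 - 572842366559/42030360465)*(-2856*(-3) - 335) - 3083196) - 2358904 = (19988478169740931*(8568 - 335)/42030360465 - 3083196) - 2358904 = ((19988478169740931/42030360465)*8233 - 3083196) - 2358904 = (164565140771477084923/42030360465 - 3083196) - 2358904 = 164435552932212838783/42030360465 - 2358904 = 164336407346790508423/42030360465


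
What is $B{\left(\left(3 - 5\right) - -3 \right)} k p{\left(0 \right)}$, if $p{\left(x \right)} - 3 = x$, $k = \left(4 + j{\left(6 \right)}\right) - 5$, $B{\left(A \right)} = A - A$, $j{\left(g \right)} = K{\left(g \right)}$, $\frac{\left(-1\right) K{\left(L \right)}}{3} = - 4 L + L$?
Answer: $0$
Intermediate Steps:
$K{\left(L \right)} = 9 L$ ($K{\left(L \right)} = - 3 \left(- 4 L + L\right) = - 3 \left(- 3 L\right) = 9 L$)
$j{\left(g \right)} = 9 g$
$B{\left(A \right)} = 0$
$k = 53$ ($k = \left(4 + 9 \cdot 6\right) - 5 = \left(4 + 54\right) - 5 = 58 - 5 = 53$)
$p{\left(x \right)} = 3 + x$
$B{\left(\left(3 - 5\right) - -3 \right)} k p{\left(0 \right)} = 0 \cdot 53 \left(3 + 0\right) = 0 \cdot 3 = 0$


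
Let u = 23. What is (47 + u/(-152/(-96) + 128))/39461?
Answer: 73361/61361855 ≈ 0.0011955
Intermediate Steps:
(47 + u/(-152/(-96) + 128))/39461 = (47 + 23/(-152/(-96) + 128))/39461 = (47 + 23/(-152*(-1/96) + 128))*(1/39461) = (47 + 23/(19/12 + 128))*(1/39461) = (47 + 23/(1555/12))*(1/39461) = (47 + 23*(12/1555))*(1/39461) = (47 + 276/1555)*(1/39461) = (73361/1555)*(1/39461) = 73361/61361855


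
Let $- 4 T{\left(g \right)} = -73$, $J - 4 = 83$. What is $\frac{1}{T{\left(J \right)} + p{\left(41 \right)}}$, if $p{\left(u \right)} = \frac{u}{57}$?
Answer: $\frac{228}{4325} \approx 0.052717$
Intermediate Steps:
$p{\left(u \right)} = \frac{u}{57}$ ($p{\left(u \right)} = u \frac{1}{57} = \frac{u}{57}$)
$J = 87$ ($J = 4 + 83 = 87$)
$T{\left(g \right)} = \frac{73}{4}$ ($T{\left(g \right)} = \left(- \frac{1}{4}\right) \left(-73\right) = \frac{73}{4}$)
$\frac{1}{T{\left(J \right)} + p{\left(41 \right)}} = \frac{1}{\frac{73}{4} + \frac{1}{57} \cdot 41} = \frac{1}{\frac{73}{4} + \frac{41}{57}} = \frac{1}{\frac{4325}{228}} = \frac{228}{4325}$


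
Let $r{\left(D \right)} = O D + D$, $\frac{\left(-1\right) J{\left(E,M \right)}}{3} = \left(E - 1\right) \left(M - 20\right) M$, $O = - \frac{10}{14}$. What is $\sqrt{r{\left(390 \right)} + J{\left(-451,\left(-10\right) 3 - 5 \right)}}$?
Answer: $\frac{12 \sqrt{888265}}{7} \approx 1615.7$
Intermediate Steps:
$O = - \frac{5}{7}$ ($O = \left(-10\right) \frac{1}{14} = - \frac{5}{7} \approx -0.71429$)
$J{\left(E,M \right)} = - 3 M \left(-1 + E\right) \left(-20 + M\right)$ ($J{\left(E,M \right)} = - 3 \left(E - 1\right) \left(M - 20\right) M = - 3 \left(-1 + E\right) \left(-20 + M\right) M = - 3 M \left(-1 + E\right) \left(-20 + M\right)$)
$r{\left(D \right)} = \frac{2 D}{7}$ ($r{\left(D \right)} = - \frac{5 D}{7} + D = \frac{2 D}{7}$)
$\sqrt{r{\left(390 \right)} + J{\left(-451,\left(-10\right) 3 - 5 \right)}} = \sqrt{\frac{2}{7} \cdot 390 + 3 \left(\left(-10\right) 3 - 5\right) \left(-20 - 35 + 20 \left(-451\right) - - 451 \left(\left(-10\right) 3 - 5\right)\right)} = \sqrt{\frac{780}{7} + 3 \left(-30 - 5\right) \left(-20 - 35 - 9020 - - 451 \left(-30 - 5\right)\right)} = \sqrt{\frac{780}{7} + 3 \left(-35\right) \left(-20 - 35 - 9020 - \left(-451\right) \left(-35\right)\right)} = \sqrt{\frac{780}{7} + 3 \left(-35\right) \left(-20 - 35 - 9020 - 15785\right)} = \sqrt{\frac{780}{7} + 3 \left(-35\right) \left(-24860\right)} = \sqrt{\frac{780}{7} + 2610300} = \sqrt{\frac{18272880}{7}} = \frac{12 \sqrt{888265}}{7}$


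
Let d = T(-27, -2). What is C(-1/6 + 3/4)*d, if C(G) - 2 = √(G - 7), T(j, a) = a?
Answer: -4 - I*√231/3 ≈ -4.0 - 5.0662*I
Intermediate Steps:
d = -2
C(G) = 2 + √(-7 + G) (C(G) = 2 + √(G - 7) = 2 + √(-7 + G))
C(-1/6 + 3/4)*d = (2 + √(-7 + (-1/6 + 3/4)))*(-2) = (2 + √(-7 + (-1*⅙ + 3*(¼))))*(-2) = (2 + √(-7 + (-⅙ + ¾)))*(-2) = (2 + √(-7 + 7/12))*(-2) = (2 + √(-77/12))*(-2) = (2 + I*√231/6)*(-2) = -4 - I*√231/3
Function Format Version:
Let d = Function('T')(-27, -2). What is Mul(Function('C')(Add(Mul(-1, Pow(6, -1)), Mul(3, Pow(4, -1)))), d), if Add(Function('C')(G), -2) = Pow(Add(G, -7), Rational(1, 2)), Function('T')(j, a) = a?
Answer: Add(-4, Mul(Rational(-1, 3), I, Pow(231, Rational(1, 2)))) ≈ Add(-4.0000, Mul(-5.0662, I))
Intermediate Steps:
d = -2
Function('C')(G) = Add(2, Pow(Add(-7, G), Rational(1, 2))) (Function('C')(G) = Add(2, Pow(Add(G, -7), Rational(1, 2))) = Add(2, Pow(Add(-7, G), Rational(1, 2))))
Mul(Function('C')(Add(Mul(-1, Pow(6, -1)), Mul(3, Pow(4, -1)))), d) = Mul(Add(2, Pow(Add(-7, Add(Mul(-1, Pow(6, -1)), Mul(3, Pow(4, -1)))), Rational(1, 2))), -2) = Mul(Add(2, Pow(Add(-7, Add(Mul(-1, Rational(1, 6)), Mul(3, Rational(1, 4)))), Rational(1, 2))), -2) = Mul(Add(2, Pow(Add(-7, Add(Rational(-1, 6), Rational(3, 4))), Rational(1, 2))), -2) = Mul(Add(2, Pow(Add(-7, Rational(7, 12)), Rational(1, 2))), -2) = Mul(Add(2, Pow(Rational(-77, 12), Rational(1, 2))), -2) = Mul(Add(2, Mul(Rational(1, 6), I, Pow(231, Rational(1, 2)))), -2) = Add(-4, Mul(Rational(-1, 3), I, Pow(231, Rational(1, 2))))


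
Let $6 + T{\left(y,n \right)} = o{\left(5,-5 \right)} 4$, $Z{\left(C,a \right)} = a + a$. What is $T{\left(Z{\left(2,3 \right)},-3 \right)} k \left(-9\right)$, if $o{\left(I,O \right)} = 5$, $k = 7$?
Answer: $-882$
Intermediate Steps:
$Z{\left(C,a \right)} = 2 a$
$T{\left(y,n \right)} = 14$ ($T{\left(y,n \right)} = -6 + 5 \cdot 4 = -6 + 20 = 14$)
$T{\left(Z{\left(2,3 \right)},-3 \right)} k \left(-9\right) = 14 \cdot 7 \left(-9\right) = 98 \left(-9\right) = -882$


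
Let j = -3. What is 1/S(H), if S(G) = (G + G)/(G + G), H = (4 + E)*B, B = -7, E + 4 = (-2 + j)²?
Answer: 1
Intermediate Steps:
E = 21 (E = -4 + (-2 - 3)² = -4 + (-5)² = -4 + 25 = 21)
H = -175 (H = (4 + 21)*(-7) = 25*(-7) = -175)
S(G) = 1 (S(G) = (2*G)/((2*G)) = (2*G)*(1/(2*G)) = 1)
1/S(H) = 1/1 = 1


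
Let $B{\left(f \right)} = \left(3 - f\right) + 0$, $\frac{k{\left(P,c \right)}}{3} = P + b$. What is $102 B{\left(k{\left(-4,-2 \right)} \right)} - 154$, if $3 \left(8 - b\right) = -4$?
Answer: $-1480$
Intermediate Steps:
$b = \frac{28}{3}$ ($b = 8 - - \frac{4}{3} = 8 + \frac{4}{3} = \frac{28}{3} \approx 9.3333$)
$k{\left(P,c \right)} = 28 + 3 P$ ($k{\left(P,c \right)} = 3 \left(P + \frac{28}{3}\right) = 3 \left(\frac{28}{3} + P\right) = 28 + 3 P$)
$B{\left(f \right)} = 3 - f$
$102 B{\left(k{\left(-4,-2 \right)} \right)} - 154 = 102 \left(3 - \left(28 + 3 \left(-4\right)\right)\right) - 154 = 102 \left(3 - \left(28 - 12\right)\right) - 154 = 102 \left(3 - 16\right) - 154 = 102 \left(-13\right) - 154 = -1326 - 154 = -1480$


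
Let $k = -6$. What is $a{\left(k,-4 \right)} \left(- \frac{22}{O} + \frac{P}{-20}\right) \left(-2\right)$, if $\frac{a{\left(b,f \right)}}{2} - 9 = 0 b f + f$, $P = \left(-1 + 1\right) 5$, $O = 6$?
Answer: $\frac{220}{3} \approx 73.333$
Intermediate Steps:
$P = 0$ ($P = 0 \cdot 5 = 0$)
$a{\left(b,f \right)} = 18 + 2 f$ ($a{\left(b,f \right)} = 18 + 2 \left(0 b f + f\right) = 18 + 2 \left(0 f + f\right) = 18 + 2 \left(0 + f\right) = 18 + 2 f$)
$a{\left(k,-4 \right)} \left(- \frac{22}{O} + \frac{P}{-20}\right) \left(-2\right) = \left(18 + 2 \left(-4\right)\right) \left(- \frac{22}{6} + \frac{0}{-20}\right) \left(-2\right) = \left(18 - 8\right) \left(\left(-22\right) \frac{1}{6} + 0 \left(- \frac{1}{20}\right)\right) \left(-2\right) = 10 \left(- \frac{11}{3} + 0\right) \left(-2\right) = 10 \left(- \frac{11}{3}\right) \left(-2\right) = \left(- \frac{110}{3}\right) \left(-2\right) = \frac{220}{3}$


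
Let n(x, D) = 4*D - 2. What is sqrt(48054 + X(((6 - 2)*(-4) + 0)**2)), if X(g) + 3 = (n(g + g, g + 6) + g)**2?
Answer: 3*sqrt(193695) ≈ 1320.3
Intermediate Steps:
n(x, D) = -2 + 4*D
X(g) = -3 + (22 + 5*g)**2 (X(g) = -3 + ((-2 + 4*(g + 6)) + g)**2 = -3 + ((-2 + 4*(6 + g)) + g)**2 = -3 + ((-2 + (24 + 4*g)) + g)**2 = -3 + ((22 + 4*g) + g)**2 = -3 + (22 + 5*g)**2)
sqrt(48054 + X(((6 - 2)*(-4) + 0)**2)) = sqrt(48054 + (-3 + (22 + 5*((6 - 2)*(-4) + 0)**2)**2)) = sqrt(48054 + (-3 + (22 + 5*(4*(-4) + 0)**2)**2)) = sqrt(48054 + (-3 + (22 + 5*(-16 + 0)**2)**2)) = sqrt(48054 + (-3 + (22 + 5*(-16)**2)**2)) = sqrt(48054 + (-3 + (22 + 5*256)**2)) = sqrt(48054 + (-3 + (22 + 1280)**2)) = sqrt(48054 + (-3 + 1302**2)) = sqrt(48054 + (-3 + 1695204)) = sqrt(48054 + 1695201) = sqrt(1743255) = 3*sqrt(193695)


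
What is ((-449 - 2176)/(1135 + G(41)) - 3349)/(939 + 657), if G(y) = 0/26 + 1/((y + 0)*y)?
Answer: -6394090289/3045065856 ≈ -2.0998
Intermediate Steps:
G(y) = y⁻² (G(y) = 0*(1/26) + 1/(y*y) = 0 + y⁻² = y⁻²)
((-449 - 2176)/(1135 + G(41)) - 3349)/(939 + 657) = ((-449 - 2176)/(1135 + 41⁻²) - 3349)/(939 + 657) = (-2625/(1135 + 1/1681) - 3349)/1596 = (-2625/1907936/1681 - 3349)*(1/1596) = (-2625*1681/1907936 - 3349)*(1/1596) = (-4412625/1907936 - 3349)*(1/1596) = -6394090289/1907936*1/1596 = -6394090289/3045065856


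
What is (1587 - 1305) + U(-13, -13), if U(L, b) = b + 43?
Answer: 312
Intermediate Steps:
U(L, b) = 43 + b
(1587 - 1305) + U(-13, -13) = (1587 - 1305) + (43 - 13) = 282 + 30 = 312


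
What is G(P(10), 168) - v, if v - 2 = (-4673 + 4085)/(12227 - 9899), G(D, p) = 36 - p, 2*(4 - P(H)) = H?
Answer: -25947/194 ≈ -133.75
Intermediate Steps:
P(H) = 4 - H/2
v = 339/194 (v = 2 + (-4673 + 4085)/(12227 - 9899) = 2 - 588/2328 = 2 - 588*1/2328 = 2 - 49/194 = 339/194 ≈ 1.7474)
G(P(10), 168) - v = (36 - 1*168) - 1*339/194 = (36 - 168) - 339/194 = -132 - 339/194 = -25947/194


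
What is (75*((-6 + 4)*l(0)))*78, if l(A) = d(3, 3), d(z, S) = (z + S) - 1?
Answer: -58500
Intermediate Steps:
d(z, S) = -1 + S + z (d(z, S) = (S + z) - 1 = -1 + S + z)
l(A) = 5 (l(A) = -1 + 3 + 3 = 5)
(75*((-6 + 4)*l(0)))*78 = (75*((-6 + 4)*5))*78 = (75*(-2*5))*78 = (75*(-10))*78 = -750*78 = -58500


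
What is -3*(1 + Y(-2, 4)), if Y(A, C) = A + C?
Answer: -9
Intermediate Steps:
-3*(1 + Y(-2, 4)) = -3*(1 + (-2 + 4)) = -3*(1 + 2) = -3*3 = -9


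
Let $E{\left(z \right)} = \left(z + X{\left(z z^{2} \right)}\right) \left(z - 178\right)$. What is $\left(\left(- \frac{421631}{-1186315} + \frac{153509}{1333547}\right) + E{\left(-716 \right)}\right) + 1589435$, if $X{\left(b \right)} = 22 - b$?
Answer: $- \frac{519137031609581381430173}{1582006809305} \approx -3.2815 \cdot 10^{11}$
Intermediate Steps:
$E{\left(z \right)} = \left(-178 + z\right) \left(22 + z - z^{3}\right)$ ($E{\left(z \right)} = \left(z - \left(-22 + z z^{2}\right)\right) \left(z - 178\right) = \left(z - \left(-22 + z^{3}\right)\right) \left(-178 + z\right) = \left(22 + z - z^{3}\right) \left(-178 + z\right) = \left(-178 + z\right) \left(22 + z - z^{3}\right)$)
$\left(\left(- \frac{421631}{-1186315} + \frac{153509}{1333547}\right) + E{\left(-716 \right)}\right) + 1589435 = \left(\left(- \frac{421631}{-1186315} + \frac{153509}{1333547}\right) - \left(262816066556 - 512656 + 65336981888\right)\right) + 1589435 = \left(\left(\left(-421631\right) \left(- \frac{1}{1186315}\right) + 153509 \cdot \frac{1}{1333547}\right) + \left(-3916 + 512656 - 262816174336 + 111696 + 178 \left(-367061696\right)\right)\right) + 1589435 = \left(\left(\frac{421631}{1186315} + \frac{153509}{1333547}\right) - 328152535788\right) + 1589435 = \left(\frac{744374784492}{1582006809305} - 328152535788\right) + 1589435 = - \frac{519139546106574329122848}{1582006809305} + 1589435 = - \frac{519137031609581381430173}{1582006809305}$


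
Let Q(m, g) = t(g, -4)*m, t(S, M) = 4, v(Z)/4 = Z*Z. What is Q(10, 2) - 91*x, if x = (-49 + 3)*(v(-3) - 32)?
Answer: 16784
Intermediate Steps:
v(Z) = 4*Z² (v(Z) = 4*(Z*Z) = 4*Z²)
x = -184 (x = (-49 + 3)*(4*(-3)² - 32) = -46*(4*9 - 32) = -46*(36 - 32) = -46*4 = -184)
Q(m, g) = 4*m
Q(10, 2) - 91*x = 4*10 - 91*(-184) = 40 + 16744 = 16784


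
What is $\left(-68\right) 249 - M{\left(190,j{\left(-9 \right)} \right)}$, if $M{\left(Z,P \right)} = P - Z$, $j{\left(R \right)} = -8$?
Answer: $-16734$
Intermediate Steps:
$\left(-68\right) 249 - M{\left(190,j{\left(-9 \right)} \right)} = \left(-68\right) 249 - \left(-8 - 190\right) = -16932 - \left(-8 - 190\right) = -16932 - -198 = -16932 + 198 = -16734$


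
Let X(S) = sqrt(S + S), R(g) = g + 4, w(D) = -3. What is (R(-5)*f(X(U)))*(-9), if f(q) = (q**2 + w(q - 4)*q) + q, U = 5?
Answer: 90 - 18*sqrt(10) ≈ 33.079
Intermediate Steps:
R(g) = 4 + g
X(S) = sqrt(2)*sqrt(S) (X(S) = sqrt(2*S) = sqrt(2)*sqrt(S))
f(q) = q**2 - 2*q (f(q) = (q**2 - 3*q) + q = q**2 - 2*q)
(R(-5)*f(X(U)))*(-9) = ((4 - 5)*((sqrt(2)*sqrt(5))*(-2 + sqrt(2)*sqrt(5))))*(-9) = -sqrt(10)*(-2 + sqrt(10))*(-9) = 9*sqrt(10)*(-2 + sqrt(10))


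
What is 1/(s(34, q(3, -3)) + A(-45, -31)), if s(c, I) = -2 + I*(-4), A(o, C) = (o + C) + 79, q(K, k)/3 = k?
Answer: 1/37 ≈ 0.027027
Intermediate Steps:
q(K, k) = 3*k
A(o, C) = 79 + C + o (A(o, C) = (C + o) + 79 = 79 + C + o)
s(c, I) = -2 - 4*I
1/(s(34, q(3, -3)) + A(-45, -31)) = 1/((-2 - 12*(-3)) + (79 - 31 - 45)) = 1/((-2 - 4*(-9)) + 3) = 1/((-2 + 36) + 3) = 1/(34 + 3) = 1/37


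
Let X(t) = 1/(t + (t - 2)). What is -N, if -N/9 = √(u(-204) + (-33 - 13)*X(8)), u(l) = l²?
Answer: 9*√2039023/7 ≈ 1835.9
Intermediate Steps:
X(t) = 1/(-2 + 2*t) (X(t) = 1/(t + (-2 + t)) = 1/(-2 + 2*t))
N = -9*√2039023/7 (N = -9*√((-204)² + (-33 - 13)*(1/(2*(-1 + 8)))) = -9*√(41616 - 23/7) = -9*√2039023/7 ≈ -1835.9)
-N = -(-9)*√2039023/7 = 9*√2039023/7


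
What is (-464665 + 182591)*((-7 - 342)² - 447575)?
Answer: 91892375276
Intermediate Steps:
(-464665 + 182591)*((-7 - 342)² - 447575) = -282074*((-349)² - 447575) = -282074*(121801 - 447575) = -282074*(-325774) = 91892375276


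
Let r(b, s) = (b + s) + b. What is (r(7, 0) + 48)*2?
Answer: 124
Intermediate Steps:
r(b, s) = s + 2*b
(r(7, 0) + 48)*2 = ((0 + 2*7) + 48)*2 = ((0 + 14) + 48)*2 = (14 + 48)*2 = 62*2 = 124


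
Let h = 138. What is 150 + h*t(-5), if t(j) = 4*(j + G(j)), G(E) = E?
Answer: -5370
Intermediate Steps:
t(j) = 8*j (t(j) = 4*(j + j) = 4*(2*j) = 8*j)
150 + h*t(-5) = 150 + 138*(8*(-5)) = 150 + 138*(-40) = 150 - 5520 = -5370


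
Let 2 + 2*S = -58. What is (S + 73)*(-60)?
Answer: -2580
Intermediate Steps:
S = -30 (S = -1 + (½)*(-58) = -1 - 29 = -30)
(S + 73)*(-60) = (-30 + 73)*(-60) = 43*(-60) = -2580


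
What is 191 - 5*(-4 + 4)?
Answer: 191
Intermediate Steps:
191 - 5*(-4 + 4) = 191 - 5*0 = 191 - 1*0 = 191 + 0 = 191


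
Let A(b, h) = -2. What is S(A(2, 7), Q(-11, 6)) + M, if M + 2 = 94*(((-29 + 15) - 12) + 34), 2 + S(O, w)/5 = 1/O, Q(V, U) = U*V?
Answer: 1475/2 ≈ 737.50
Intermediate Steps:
S(O, w) = -10 + 5/O
M = 750 (M = -2 + 94*(((-29 + 15) - 12) + 34) = -2 + 94*((-14 - 12) + 34) = -2 + 94*(-26 + 34) = -2 + 94*8 = -2 + 752 = 750)
S(A(2, 7), Q(-11, 6)) + M = (-10 + 5/(-2)) + 750 = (-10 + 5*(-1/2)) + 750 = (-10 - 5/2) + 750 = -25/2 + 750 = 1475/2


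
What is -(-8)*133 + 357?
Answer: 1421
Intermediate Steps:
-(-8)*133 + 357 = -8*(-133) + 357 = 1064 + 357 = 1421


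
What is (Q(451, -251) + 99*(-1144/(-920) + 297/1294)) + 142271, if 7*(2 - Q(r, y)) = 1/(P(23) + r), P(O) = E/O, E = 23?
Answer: 33527872717001/235417420 ≈ 1.4242e+5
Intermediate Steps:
P(O) = 23/O
Q(r, y) = 2 - 1/(7*(1 + r)) (Q(r, y) = 2 - 1/(7*(23/23 + r)) = 2 - 1/(7*(23*(1/23) + r)) = 2 - 1/(7*(1 + r)))
(Q(451, -251) + 99*(-1144/(-920) + 297/1294)) + 142271 = ((13 + 14*451)/(7*(1 + 451)) + 99*(-1144/(-920) + 297/1294)) + 142271 = ((⅐)*(13 + 6314)/452 + 99*(-1144*(-1/920) + 297*(1/1294))) + 142271 = ((⅐)*(1/452)*6327 + 99*(143/115 + 297/1294)) + 142271 = (6327/3164 + 99*(219197/148810)) + 142271 = (6327/3164 + 21700503/148810) + 142271 = 34800956181/235417420 + 142271 = 33527872717001/235417420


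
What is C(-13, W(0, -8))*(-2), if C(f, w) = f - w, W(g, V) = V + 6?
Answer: 22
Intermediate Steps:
W(g, V) = 6 + V
C(-13, W(0, -8))*(-2) = (-13 - (6 - 8))*(-2) = (-13 - 1*(-2))*(-2) = (-13 + 2)*(-2) = -11*(-2) = 22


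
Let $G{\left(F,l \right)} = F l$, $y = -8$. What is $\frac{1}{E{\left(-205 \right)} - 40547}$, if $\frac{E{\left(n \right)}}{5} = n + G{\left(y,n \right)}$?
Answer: $- \frac{1}{33372} \approx -2.9965 \cdot 10^{-5}$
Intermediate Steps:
$E{\left(n \right)} = - 35 n$ ($E{\left(n \right)} = 5 \left(n - 8 n\right) = 5 \left(- 7 n\right) = - 35 n$)
$\frac{1}{E{\left(-205 \right)} - 40547} = \frac{1}{\left(-35\right) \left(-205\right) - 40547} = \frac{1}{7175 - 40547} = \frac{1}{-33372} = - \frac{1}{33372}$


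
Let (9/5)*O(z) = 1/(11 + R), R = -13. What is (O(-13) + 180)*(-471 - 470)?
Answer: -3044135/18 ≈ -1.6912e+5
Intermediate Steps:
O(z) = -5/18 (O(z) = 5/(9*(11 - 13)) = (5/9)/(-2) = (5/9)*(-½) = -5/18)
(O(-13) + 180)*(-471 - 470) = (-5/18 + 180)*(-471 - 470) = (3235/18)*(-941) = -3044135/18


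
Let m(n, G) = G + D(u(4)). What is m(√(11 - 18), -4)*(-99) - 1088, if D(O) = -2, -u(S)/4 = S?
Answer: -494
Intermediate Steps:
u(S) = -4*S
m(n, G) = -2 + G (m(n, G) = G - 2 = -2 + G)
m(√(11 - 18), -4)*(-99) - 1088 = (-2 - 4)*(-99) - 1088 = -6*(-99) - 1088 = 594 - 1088 = -494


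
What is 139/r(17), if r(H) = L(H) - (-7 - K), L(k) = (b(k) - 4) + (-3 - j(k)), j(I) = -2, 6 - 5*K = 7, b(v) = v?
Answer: 695/94 ≈ 7.3936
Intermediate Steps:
K = -⅕ (K = 6/5 - ⅕*7 = 6/5 - 7/5 = -⅕ ≈ -0.20000)
L(k) = -5 + k (L(k) = (k - 4) + (-3 - 1*(-2)) = (-4 + k) + (-3 + 2) = (-4 + k) - 1 = -5 + k)
r(H) = 9/5 + H (r(H) = (-5 + H) - (-7 - 1*(-⅕)) = (-5 + H) - (-7 + ⅕) = (-5 + H) - 1*(-34/5) = (-5 + H) + 34/5 = 9/5 + H)
139/r(17) = 139/(9/5 + 17) = 139/(94/5) = 139*(5/94) = 695/94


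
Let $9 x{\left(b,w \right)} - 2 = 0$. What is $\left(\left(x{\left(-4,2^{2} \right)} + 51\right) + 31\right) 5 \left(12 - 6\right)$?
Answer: $\frac{7400}{3} \approx 2466.7$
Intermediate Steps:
$x{\left(b,w \right)} = \frac{2}{9}$ ($x{\left(b,w \right)} = \frac{2}{9} + \frac{1}{9} \cdot 0 = \frac{2}{9} + 0 = \frac{2}{9}$)
$\left(\left(x{\left(-4,2^{2} \right)} + 51\right) + 31\right) 5 \left(12 - 6\right) = \left(\left(\frac{2}{9} + 51\right) + 31\right) 5 \left(12 - 6\right) = \left(\frac{461}{9} + 31\right) 5 \cdot 6 = \frac{740}{9} \cdot 30 = \frac{7400}{3}$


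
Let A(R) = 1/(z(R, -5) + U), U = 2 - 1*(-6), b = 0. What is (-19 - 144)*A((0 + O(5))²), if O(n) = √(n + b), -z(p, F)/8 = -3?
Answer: -163/32 ≈ -5.0938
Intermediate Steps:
z(p, F) = 24 (z(p, F) = -8*(-3) = 24)
U = 8 (U = 2 + 6 = 8)
O(n) = √n (O(n) = √(n + 0) = √n)
A(R) = 1/32 (A(R) = 1/(24 + 8) = 1/32)
(-19 - 144)*A((0 + O(5))²) = (-19 - 144)*(1/32) = -163*1/32 = -163/32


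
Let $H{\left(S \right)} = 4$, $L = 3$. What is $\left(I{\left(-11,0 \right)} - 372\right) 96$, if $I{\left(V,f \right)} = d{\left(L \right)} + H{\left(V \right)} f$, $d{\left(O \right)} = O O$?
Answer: $-34848$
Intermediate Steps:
$d{\left(O \right)} = O^{2}$
$I{\left(V,f \right)} = 9 + 4 f$ ($I{\left(V,f \right)} = 3^{2} + 4 f = 9 + 4 f$)
$\left(I{\left(-11,0 \right)} - 372\right) 96 = \left(\left(9 + 4 \cdot 0\right) - 372\right) 96 = \left(\left(9 + 0\right) - 372\right) 96 = \left(9 - 372\right) 96 = \left(-363\right) 96 = -34848$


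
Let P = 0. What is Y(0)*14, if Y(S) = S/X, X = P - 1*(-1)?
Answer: 0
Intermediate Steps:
X = 1 (X = 0 - 1*(-1) = 0 + 1 = 1)
Y(S) = S (Y(S) = S/1 = S*1 = S)
Y(0)*14 = 0*14 = 0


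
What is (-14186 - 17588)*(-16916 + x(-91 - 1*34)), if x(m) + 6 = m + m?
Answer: 545623128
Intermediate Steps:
x(m) = -6 + 2*m (x(m) = -6 + (m + m) = -6 + 2*m)
(-14186 - 17588)*(-16916 + x(-91 - 1*34)) = (-14186 - 17588)*(-16916 + (-6 + 2*(-91 - 1*34))) = -31774*(-16916 + (-6 + 2*(-91 - 34))) = -31774*(-16916 + (-6 + 2*(-125))) = -31774*(-16916 + (-6 - 250)) = -31774*(-16916 - 256) = -31774*(-17172) = 545623128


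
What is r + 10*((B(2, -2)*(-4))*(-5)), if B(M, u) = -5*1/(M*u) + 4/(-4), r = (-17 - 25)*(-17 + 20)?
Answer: -76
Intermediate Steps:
r = -126 (r = -42*3 = -126)
B(M, u) = -1 - 5/(M*u) (B(M, u) = -5*1/(M*u) + 4*(-1/4) = -5/(M*u) - 1 = -1 - 5/(M*u))
r + 10*((B(2, -2)*(-4))*(-5)) = -126 + 10*(((-1 - 5/(2*(-2)))*(-4))*(-5)) = -126 + 10*(((-1 - 5*1/2*(-1/2))*(-4))*(-5)) = -126 + 10*(((-1 + 5/4)*(-4))*(-5)) = -126 + 10*(((1/4)*(-4))*(-5)) = -126 + 10*(-1*(-5)) = -126 + 10*5 = -126 + 50 = -76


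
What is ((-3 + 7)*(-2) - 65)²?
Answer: 5329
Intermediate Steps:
((-3 + 7)*(-2) - 65)² = (4*(-2) - 65)² = (-8 - 65)² = (-73)² = 5329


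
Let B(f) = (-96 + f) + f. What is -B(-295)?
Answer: 686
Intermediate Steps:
B(f) = -96 + 2*f
-B(-295) = -(-96 + 2*(-295)) = -(-96 - 590) = -1*(-686) = 686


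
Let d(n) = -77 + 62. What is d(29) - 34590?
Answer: -34605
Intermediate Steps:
d(n) = -15
d(29) - 34590 = -15 - 34590 = -34605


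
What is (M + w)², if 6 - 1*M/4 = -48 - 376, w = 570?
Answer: 5244100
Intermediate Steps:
M = 1720 (M = 24 - 4*(-48 - 376) = 24 - 4*(-424) = 24 + 1696 = 1720)
(M + w)² = (1720 + 570)² = 2290² = 5244100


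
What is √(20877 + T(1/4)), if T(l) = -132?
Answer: 3*√2305 ≈ 144.03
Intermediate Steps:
√(20877 + T(1/4)) = √(20877 - 132) = √20745 = 3*√2305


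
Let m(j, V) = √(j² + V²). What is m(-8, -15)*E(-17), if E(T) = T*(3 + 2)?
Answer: -1445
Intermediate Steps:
E(T) = 5*T (E(T) = T*5 = 5*T)
m(j, V) = √(V² + j²)
m(-8, -15)*E(-17) = √((-15)² + (-8)²)*(5*(-17)) = √(225 + 64)*(-85) = √289*(-85) = 17*(-85) = -1445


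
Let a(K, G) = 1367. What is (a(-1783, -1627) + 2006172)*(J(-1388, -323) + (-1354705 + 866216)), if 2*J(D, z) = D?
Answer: -982053950637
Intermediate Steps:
J(D, z) = D/2
(a(-1783, -1627) + 2006172)*(J(-1388, -323) + (-1354705 + 866216)) = (1367 + 2006172)*((½)*(-1388) + (-1354705 + 866216)) = 2007539*(-694 - 488489) = 2007539*(-489183) = -982053950637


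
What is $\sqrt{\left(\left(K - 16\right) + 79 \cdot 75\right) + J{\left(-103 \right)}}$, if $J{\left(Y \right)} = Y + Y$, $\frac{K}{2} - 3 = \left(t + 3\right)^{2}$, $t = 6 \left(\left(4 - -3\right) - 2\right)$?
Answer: $\sqrt{7887} \approx 88.809$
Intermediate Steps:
$t = 30$ ($t = 6 \left(\left(4 + 3\right) - 2\right) = 6 \left(7 - 2\right) = 6 \cdot 5 = 30$)
$K = 2184$ ($K = 6 + 2 \left(30 + 3\right)^{2} = 6 + 2 \cdot 33^{2} = 6 + 2 \cdot 1089 = 6 + 2178 = 2184$)
$J{\left(Y \right)} = 2 Y$
$\sqrt{\left(\left(K - 16\right) + 79 \cdot 75\right) + J{\left(-103 \right)}} = \sqrt{\left(\left(2184 - 16\right) + 79 \cdot 75\right) + 2 \left(-103\right)} = \sqrt{\left(\left(2184 - 16\right) + 5925\right) - 206} = \sqrt{\left(2168 + 5925\right) - 206} = \sqrt{8093 - 206} = \sqrt{7887}$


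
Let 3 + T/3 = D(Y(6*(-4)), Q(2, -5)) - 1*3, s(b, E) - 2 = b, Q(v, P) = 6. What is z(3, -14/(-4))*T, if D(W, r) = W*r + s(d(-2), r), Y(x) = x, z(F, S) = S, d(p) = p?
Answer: -1575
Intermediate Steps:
s(b, E) = 2 + b
D(W, r) = W*r (D(W, r) = W*r + (2 - 2) = W*r + 0 = W*r)
T = -450 (T = -9 + 3*((6*(-4))*6 - 1*3) = -9 + 3*(-24*6 - 3) = -9 + 3*(-144 - 3) = -9 + 3*(-147) = -9 - 441 = -450)
z(3, -14/(-4))*T = -14/(-4)*(-450) = -14*(-1/4)*(-450) = (7/2)*(-450) = -1575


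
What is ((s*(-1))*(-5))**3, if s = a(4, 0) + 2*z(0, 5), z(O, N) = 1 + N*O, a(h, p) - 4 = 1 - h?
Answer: 3375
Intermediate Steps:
a(h, p) = 5 - h (a(h, p) = 4 + (1 - h) = 5 - h)
s = 3 (s = (5 - 1*4) + 2*(1 + 5*0) = (5 - 4) + 2*(1 + 0) = 1 + 2*1 = 1 + 2 = 3)
((s*(-1))*(-5))**3 = ((3*(-1))*(-5))**3 = (-3*(-5))**3 = 15**3 = 3375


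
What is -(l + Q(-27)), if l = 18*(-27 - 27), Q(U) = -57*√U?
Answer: 972 + 171*I*√3 ≈ 972.0 + 296.18*I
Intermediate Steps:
l = -972 (l = 18*(-54) = -972)
-(l + Q(-27)) = -(-972 - 171*I*√3) = 972 + 171*I*√3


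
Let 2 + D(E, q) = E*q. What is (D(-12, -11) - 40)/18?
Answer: 5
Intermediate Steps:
D(E, q) = -2 + E*q
(D(-12, -11) - 40)/18 = ((-2 - 12*(-11)) - 40)/18 = ((-2 + 132) - 40)/18 = (130 - 40)/18 = (1/18)*90 = 5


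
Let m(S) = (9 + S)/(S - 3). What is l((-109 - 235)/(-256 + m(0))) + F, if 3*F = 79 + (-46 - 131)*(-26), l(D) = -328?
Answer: 3697/3 ≈ 1232.3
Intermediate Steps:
m(S) = (9 + S)/(-3 + S)
F = 4681/3 (F = (79 + (-46 - 131)*(-26))/3 = (79 - 177*(-26))/3 = (79 + 4602)/3 = (1/3)*4681 = 4681/3 ≈ 1560.3)
l((-109 - 235)/(-256 + m(0))) + F = -328 + 4681/3 = 3697/3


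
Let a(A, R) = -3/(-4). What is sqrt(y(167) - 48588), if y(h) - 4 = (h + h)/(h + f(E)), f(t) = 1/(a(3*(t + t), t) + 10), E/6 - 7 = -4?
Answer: I*sqrt(2508008156430)/7185 ≈ 220.41*I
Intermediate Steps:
E = 18 (E = 42 + 6*(-4) = 42 - 24 = 18)
a(A, R) = 3/4 (a(A, R) = -3*(-1/4) = 3/4)
f(t) = 4/43 (f(t) = 1/(3/4 + 10) = 1/(43/4) = 4/43)
y(h) = 4 + 2*h/(4/43 + h) (y(h) = 4 + (h + h)/(h + 4/43) = 4 + (2*h)/(4/43 + h) = 4 + 2*h/(4/43 + h))
sqrt(y(167) - 48588) = sqrt(2*(8 + 129*167)/(4 + 43*167) - 48588) = sqrt(2*(8 + 21543)/(4 + 7181) - 48588) = sqrt(2*21551/7185 - 48588) = sqrt(2*(1/7185)*21551 - 48588) = sqrt(43102/7185 - 48588) = sqrt(-349061678/7185) = I*sqrt(2508008156430)/7185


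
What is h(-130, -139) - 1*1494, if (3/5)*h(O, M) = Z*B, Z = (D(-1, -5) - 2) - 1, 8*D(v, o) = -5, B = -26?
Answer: -16043/12 ≈ -1336.9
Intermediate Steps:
D(v, o) = -5/8 (D(v, o) = (1/8)*(-5) = -5/8)
Z = -29/8 (Z = (-5/8 - 2) - 1 = -21/8 - 1 = -29/8 ≈ -3.6250)
h(O, M) = 1885/12 (h(O, M) = 5*(-29/8*(-26))/3 = (5/3)*(377/4) = 1885/12)
h(-130, -139) - 1*1494 = 1885/12 - 1*1494 = 1885/12 - 1494 = -16043/12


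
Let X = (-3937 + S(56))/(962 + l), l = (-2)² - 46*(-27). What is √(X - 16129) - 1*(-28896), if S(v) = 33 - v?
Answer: 28896 + I*√34132759/46 ≈ 28896.0 + 127.01*I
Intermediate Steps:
l = 1246 (l = 4 + 1242 = 1246)
X = -165/92 (X = (-3937 + (33 - 1*56))/(962 + 1246) = (-3937 + (33 - 56))/2208 = (-3937 - 23)*(1/2208) = -3960*1/2208 = -165/92 ≈ -1.7935)
√(X - 16129) - 1*(-28896) = √(-165/92 - 16129) - 1*(-28896) = √(-1484033/92) + 28896 = I*√34132759/46 + 28896 = 28896 + I*√34132759/46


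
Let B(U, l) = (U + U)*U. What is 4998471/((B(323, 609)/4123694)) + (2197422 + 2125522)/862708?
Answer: 2222785054287690493/22501365733 ≈ 9.8785e+7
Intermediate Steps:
B(U, l) = 2*U**2 (B(U, l) = (2*U)*U = 2*U**2)
4998471/((B(323, 609)/4123694)) + (2197422 + 2125522)/862708 = 4998471/(((2*323**2)/4123694)) + (2197422 + 2125522)/862708 = 4998471/(((2*104329)*(1/4123694))) + 4322944*(1/862708) = 4998471/((208658*(1/4123694))) + 1080736/215677 = 4998471/(104329/2061847) + 1080736/215677 = 4998471*(2061847/104329) + 1080736/215677 = 10306082435937/104329 + 1080736/215677 = 2222785054287690493/22501365733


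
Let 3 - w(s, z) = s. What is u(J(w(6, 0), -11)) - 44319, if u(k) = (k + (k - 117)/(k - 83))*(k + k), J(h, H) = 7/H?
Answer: -1233425049/27830 ≈ -44320.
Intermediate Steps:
w(s, z) = 3 - s
u(k) = 2*k*(k + (-117 + k)/(-83 + k)) (u(k) = (k + (-117 + k)/(-83 + k))*(2*k) = 2*k*(k + (-117 + k)/(-83 + k)))
u(J(w(6, 0), -11)) - 44319 = 2*(7/(-11))*(-117 + (7/(-11))**2 - 574/(-11))/(-83 + 7/(-11)) - 44319 = 2*(7*(-1/11))*(-117 + (7*(-1/11))**2 - 574*(-1)/11)/(-83 + 7*(-1/11)) - 44319 = 2*(-7/11)*(-117 + (-7/11)**2 - 82*(-7/11))/(-83 - 7/11) - 44319 = 2*(-7/11)*(-117 + 49/121 + 574/11)/(-920/11) - 44319 = 2*(-7/11)*(-11/920)*(-7794/121) - 44319 = -27279/27830 - 44319 = -1233425049/27830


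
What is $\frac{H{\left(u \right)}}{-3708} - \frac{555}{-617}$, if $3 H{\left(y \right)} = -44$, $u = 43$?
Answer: $\frac{1550242}{1715877} \approx 0.90347$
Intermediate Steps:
$H{\left(y \right)} = - \frac{44}{3}$ ($H{\left(y \right)} = \frac{1}{3} \left(-44\right) = - \frac{44}{3}$)
$\frac{H{\left(u \right)}}{-3708} - \frac{555}{-617} = - \frac{44}{3 \left(-3708\right)} - \frac{555}{-617} = \left(- \frac{44}{3}\right) \left(- \frac{1}{3708}\right) - - \frac{555}{617} = \frac{11}{2781} + \frac{555}{617} = \frac{1550242}{1715877}$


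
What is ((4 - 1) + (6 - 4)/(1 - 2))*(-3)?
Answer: -3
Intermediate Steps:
((4 - 1) + (6 - 4)/(1 - 2))*(-3) = (3 + 2/(-1))*(-3) = (3 + 2*(-1))*(-3) = (3 - 2)*(-3) = 1*(-3) = -3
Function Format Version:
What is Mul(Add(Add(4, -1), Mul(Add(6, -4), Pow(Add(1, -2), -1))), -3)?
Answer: -3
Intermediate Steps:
Mul(Add(Add(4, -1), Mul(Add(6, -4), Pow(Add(1, -2), -1))), -3) = Mul(Add(3, Mul(2, Pow(-1, -1))), -3) = Mul(Add(3, Mul(2, -1)), -3) = Mul(Add(3, -2), -3) = Mul(1, -3) = -3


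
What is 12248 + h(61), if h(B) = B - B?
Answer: 12248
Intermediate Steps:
h(B) = 0
12248 + h(61) = 12248 + 0 = 12248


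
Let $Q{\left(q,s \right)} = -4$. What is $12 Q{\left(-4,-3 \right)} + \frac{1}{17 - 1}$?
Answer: $- \frac{767}{16} \approx -47.938$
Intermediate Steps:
$12 Q{\left(-4,-3 \right)} + \frac{1}{17 - 1} = 12 \left(-4\right) + \frac{1}{17 - 1} = -48 + \frac{1}{16} = - \frac{767}{16}$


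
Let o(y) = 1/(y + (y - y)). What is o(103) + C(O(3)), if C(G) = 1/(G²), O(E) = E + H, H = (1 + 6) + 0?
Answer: 203/10300 ≈ 0.019709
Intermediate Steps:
o(y) = 1/y (o(y) = 1/(y + 0) = 1/y)
H = 7 (H = 7 + 0 = 7)
O(E) = 7 + E (O(E) = E + 7 = 7 + E)
C(G) = G⁻²
o(103) + C(O(3)) = 1/103 + (7 + 3)⁻² = 1/103 + 10⁻² = 1/103 + 1/100 = 203/10300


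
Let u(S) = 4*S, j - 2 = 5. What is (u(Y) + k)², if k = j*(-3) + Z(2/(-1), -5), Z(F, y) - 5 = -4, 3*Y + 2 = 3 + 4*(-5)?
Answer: 18496/9 ≈ 2055.1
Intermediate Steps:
j = 7 (j = 2 + 5 = 7)
Y = -19/3 (Y = -⅔ + (3 + 4*(-5))/3 = -⅔ + (3 - 20)/3 = -⅔ + (⅓)*(-17) = -⅔ - 17/3 = -19/3 ≈ -6.3333)
Z(F, y) = 1 (Z(F, y) = 5 - 4 = 1)
k = -20 (k = 7*(-3) + 1 = -21 + 1 = -20)
(u(Y) + k)² = (4*(-19/3) - 20)² = (-76/3 - 20)² = (-136/3)² = 18496/9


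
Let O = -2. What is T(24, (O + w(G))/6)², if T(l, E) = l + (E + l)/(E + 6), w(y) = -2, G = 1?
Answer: 51529/64 ≈ 805.14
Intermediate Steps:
T(l, E) = l + (E + l)/(6 + E)
T(24, (O + w(G))/6)² = (((-2 - 2)/6 + 7*24 + ((-2 - 2)/6)*24)/(6 + (-2 - 2)/6))² = (((⅙)*(-4) + 168 + ((⅙)*(-4))*24)/(6 + (⅙)*(-4)))² = ((-⅔ + 168 - ⅔*24)/(6 - ⅔))² = ((-⅔ + 168 - 16)/(16/3))² = ((3/16)*(454/3))² = (227/8)² = 51529/64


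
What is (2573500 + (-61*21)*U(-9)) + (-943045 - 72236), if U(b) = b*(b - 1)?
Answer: 1442929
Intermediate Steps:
U(b) = b*(-1 + b)
(2573500 + (-61*21)*U(-9)) + (-943045 - 72236) = (2573500 + (-61*21)*(-9*(-1 - 9))) + (-943045 - 72236) = (2573500 - (-11529)*(-10)) - 1015281 = (2573500 - 1281*90) - 1015281 = (2573500 - 115290) - 1015281 = 2458210 - 1015281 = 1442929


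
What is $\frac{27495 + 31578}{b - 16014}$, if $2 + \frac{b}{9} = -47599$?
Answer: $- \frac{2813}{21163} \approx -0.13292$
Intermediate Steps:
$b = -428409$ ($b = -18 + 9 \left(-47599\right) = -18 - 428391 = -428409$)
$\frac{27495 + 31578}{b - 16014} = \frac{27495 + 31578}{-428409 - 16014} = \frac{59073}{-444423} = 59073 \left(- \frac{1}{444423}\right) = - \frac{2813}{21163}$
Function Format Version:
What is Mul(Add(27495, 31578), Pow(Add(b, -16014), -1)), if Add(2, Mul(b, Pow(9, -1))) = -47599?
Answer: Rational(-2813, 21163) ≈ -0.13292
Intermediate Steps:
b = -428409 (b = Add(-18, Mul(9, -47599)) = Add(-18, -428391) = -428409)
Mul(Add(27495, 31578), Pow(Add(b, -16014), -1)) = Mul(Add(27495, 31578), Pow(Add(-428409, -16014), -1)) = Mul(59073, Pow(-444423, -1)) = Mul(59073, Rational(-1, 444423)) = Rational(-2813, 21163)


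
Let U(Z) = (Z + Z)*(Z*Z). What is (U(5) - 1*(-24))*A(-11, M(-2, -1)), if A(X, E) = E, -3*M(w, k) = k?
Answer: 274/3 ≈ 91.333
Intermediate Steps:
M(w, k) = -k/3
U(Z) = 2*Z³ (U(Z) = (2*Z)*Z² = 2*Z³)
(U(5) - 1*(-24))*A(-11, M(-2, -1)) = (2*5³ - 1*(-24))*(-⅓*(-1)) = (2*125 + 24)*(⅓) = (250 + 24)*(⅓) = 274*(⅓) = 274/3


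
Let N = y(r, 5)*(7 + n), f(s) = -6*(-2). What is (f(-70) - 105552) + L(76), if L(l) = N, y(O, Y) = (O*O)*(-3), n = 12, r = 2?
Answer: -105768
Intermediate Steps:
y(O, Y) = -3*O**2 (y(O, Y) = O**2*(-3) = -3*O**2)
f(s) = 12
N = -228 (N = (-3*2**2)*(7 + 12) = -3*4*19 = -12*19 = -228)
L(l) = -228
(f(-70) - 105552) + L(76) = (12 - 105552) - 228 = -105540 - 228 = -105768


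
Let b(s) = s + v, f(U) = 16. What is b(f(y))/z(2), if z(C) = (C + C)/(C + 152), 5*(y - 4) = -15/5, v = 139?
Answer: 11935/2 ≈ 5967.5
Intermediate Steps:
y = 17/5 (y = 4 + (-15/5)/5 = 4 + (-15*⅕)/5 = 4 + (⅕)*(-3) = 4 - ⅗ = 17/5 ≈ 3.4000)
b(s) = 139 + s (b(s) = s + 139 = 139 + s)
z(C) = 2*C/(152 + C) (z(C) = (2*C)/(152 + C) = 2*C/(152 + C))
b(f(y))/z(2) = (139 + 16)/((2*2/(152 + 2))) = 155/((2*2/154)) = 155/((2*2*(1/154))) = 155/(2/77) = 155*(77/2) = 11935/2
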